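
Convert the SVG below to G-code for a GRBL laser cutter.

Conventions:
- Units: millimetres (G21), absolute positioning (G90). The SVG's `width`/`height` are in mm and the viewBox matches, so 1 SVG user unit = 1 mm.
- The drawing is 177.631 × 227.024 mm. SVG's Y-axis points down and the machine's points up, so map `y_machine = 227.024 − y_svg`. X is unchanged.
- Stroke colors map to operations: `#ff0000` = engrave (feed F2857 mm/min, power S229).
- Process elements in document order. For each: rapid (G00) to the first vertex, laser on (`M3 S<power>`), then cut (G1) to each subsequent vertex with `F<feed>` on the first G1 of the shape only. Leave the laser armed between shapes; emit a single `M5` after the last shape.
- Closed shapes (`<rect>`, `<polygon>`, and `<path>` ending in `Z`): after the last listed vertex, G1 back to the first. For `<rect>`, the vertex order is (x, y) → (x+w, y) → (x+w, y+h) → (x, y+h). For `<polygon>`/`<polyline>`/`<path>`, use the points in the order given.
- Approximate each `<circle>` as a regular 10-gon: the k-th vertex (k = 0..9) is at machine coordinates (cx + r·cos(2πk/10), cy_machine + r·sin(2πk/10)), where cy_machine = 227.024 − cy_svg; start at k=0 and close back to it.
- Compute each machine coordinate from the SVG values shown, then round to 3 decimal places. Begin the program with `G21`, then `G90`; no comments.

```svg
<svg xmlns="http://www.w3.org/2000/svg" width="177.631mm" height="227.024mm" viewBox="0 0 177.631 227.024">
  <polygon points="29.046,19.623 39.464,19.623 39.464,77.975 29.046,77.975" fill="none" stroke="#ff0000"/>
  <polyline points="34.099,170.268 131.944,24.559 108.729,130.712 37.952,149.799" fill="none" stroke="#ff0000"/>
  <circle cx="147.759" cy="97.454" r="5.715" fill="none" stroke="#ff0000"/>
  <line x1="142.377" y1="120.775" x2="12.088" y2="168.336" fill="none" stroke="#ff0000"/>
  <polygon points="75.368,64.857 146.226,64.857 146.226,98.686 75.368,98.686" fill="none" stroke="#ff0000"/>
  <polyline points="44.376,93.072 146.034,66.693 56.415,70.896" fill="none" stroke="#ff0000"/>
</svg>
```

G21
G90
G00 X29.046 Y207.401
M3 S229
G1 X39.464 Y207.401 F2857
G1 X39.464 Y149.049
G1 X29.046 Y149.049
G1 X29.046 Y207.401
G00 X34.099 Y56.756
M3 S229
G1 X131.944 Y202.465 F2857
G1 X108.729 Y96.312
G1 X37.952 Y77.225
G00 X153.474 Y129.570
M3 S229
G1 X152.383 Y132.929 F2857
G1 X149.525 Y135.005
G1 X145.993 Y135.005
G1 X143.135 Y132.929
G1 X142.044 Y129.570
G1 X143.135 Y126.211
G1 X145.993 Y124.135
G1 X149.525 Y124.135
G1 X152.383 Y126.211
G1 X153.474 Y129.570
G00 X142.377 Y106.249
M3 S229
G1 X12.088 Y58.688 F2857
G00 X75.368 Y162.167
M3 S229
G1 X146.226 Y162.167 F2857
G1 X146.226 Y128.338
G1 X75.368 Y128.338
G1 X75.368 Y162.167
G00 X44.376 Y133.952
M3 S229
G1 X146.034 Y160.331 F2857
G1 X56.415 Y156.128
M5

viewBox `0 0 177.631 227.024` with mm width/height → 1 unit = 1 mm. Flip: y_m = 227.024 − y_svg.

**Shape 1** — `<polygon>` rectangle, stroke `#ff0000` → engrave (S229, F2857). Machine vertices: (29.046,207.401) → (39.464,207.401) → (39.464,149.049) → (29.046,149.049) → (29.046,207.401). Closed: final G1 returns to the first vertex.

**Shape 2** — `<polyline>` open polyline, stroke `#ff0000` → engrave (S229, F2857). Machine vertices: (34.099,56.756) → (131.944,202.465) → (108.729,96.312) → (37.952,77.225). Open path.

**Shape 3** — `<circle>` circle, stroke `#ff0000` → engrave (S229, F2857). Machine vertices: (153.474,129.570) → (152.383,132.929) → (149.525,135.005) → (145.993,135.005) → (143.135,132.929) → (142.044,129.570) → (143.135,126.211) → (145.993,124.135) → (149.525,124.135) → (152.383,126.211) → (153.474,129.570). Closed: final G1 returns to the first vertex.

**Shape 4** — `<line>` line segment, stroke `#ff0000` → engrave (S229, F2857). Machine vertices: (142.377,106.249) → (12.088,58.688). Open path.

**Shape 5** — `<polygon>` rectangle, stroke `#ff0000` → engrave (S229, F2857). Machine vertices: (75.368,162.167) → (146.226,162.167) → (146.226,128.338) → (75.368,128.338) → (75.368,162.167). Closed: final G1 returns to the first vertex.

**Shape 6** — `<polyline>` open polyline, stroke `#ff0000` → engrave (S229, F2857). Machine vertices: (44.376,133.952) → (146.034,160.331) → (56.415,156.128). Open path.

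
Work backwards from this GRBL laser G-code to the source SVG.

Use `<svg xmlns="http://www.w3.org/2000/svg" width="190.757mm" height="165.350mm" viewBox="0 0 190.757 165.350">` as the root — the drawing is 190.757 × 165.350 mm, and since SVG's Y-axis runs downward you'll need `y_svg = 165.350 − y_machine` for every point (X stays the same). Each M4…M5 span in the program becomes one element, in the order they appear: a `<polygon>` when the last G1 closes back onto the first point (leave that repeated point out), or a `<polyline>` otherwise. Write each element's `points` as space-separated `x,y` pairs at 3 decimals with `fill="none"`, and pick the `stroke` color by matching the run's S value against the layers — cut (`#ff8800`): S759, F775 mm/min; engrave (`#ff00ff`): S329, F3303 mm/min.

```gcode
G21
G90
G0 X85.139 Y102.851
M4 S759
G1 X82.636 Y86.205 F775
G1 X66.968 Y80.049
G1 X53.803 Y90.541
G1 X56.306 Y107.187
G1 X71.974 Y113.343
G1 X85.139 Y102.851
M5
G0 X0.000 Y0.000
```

y_svg = 165.350 − y_m. Every run uses S759, so all elements get stroke `#ff8800` (cut).

[1] closed run; points: 85.139,62.499 82.636,79.145 66.968,85.301 53.803,74.809 56.306,58.163 71.974,52.007

<svg xmlns="http://www.w3.org/2000/svg" width="190.757mm" height="165.350mm" viewBox="0 0 190.757 165.350">
  <polygon points="85.139,62.499 82.636,79.145 66.968,85.301 53.803,74.809 56.306,58.163 71.974,52.007" fill="none" stroke="#ff8800"/>
</svg>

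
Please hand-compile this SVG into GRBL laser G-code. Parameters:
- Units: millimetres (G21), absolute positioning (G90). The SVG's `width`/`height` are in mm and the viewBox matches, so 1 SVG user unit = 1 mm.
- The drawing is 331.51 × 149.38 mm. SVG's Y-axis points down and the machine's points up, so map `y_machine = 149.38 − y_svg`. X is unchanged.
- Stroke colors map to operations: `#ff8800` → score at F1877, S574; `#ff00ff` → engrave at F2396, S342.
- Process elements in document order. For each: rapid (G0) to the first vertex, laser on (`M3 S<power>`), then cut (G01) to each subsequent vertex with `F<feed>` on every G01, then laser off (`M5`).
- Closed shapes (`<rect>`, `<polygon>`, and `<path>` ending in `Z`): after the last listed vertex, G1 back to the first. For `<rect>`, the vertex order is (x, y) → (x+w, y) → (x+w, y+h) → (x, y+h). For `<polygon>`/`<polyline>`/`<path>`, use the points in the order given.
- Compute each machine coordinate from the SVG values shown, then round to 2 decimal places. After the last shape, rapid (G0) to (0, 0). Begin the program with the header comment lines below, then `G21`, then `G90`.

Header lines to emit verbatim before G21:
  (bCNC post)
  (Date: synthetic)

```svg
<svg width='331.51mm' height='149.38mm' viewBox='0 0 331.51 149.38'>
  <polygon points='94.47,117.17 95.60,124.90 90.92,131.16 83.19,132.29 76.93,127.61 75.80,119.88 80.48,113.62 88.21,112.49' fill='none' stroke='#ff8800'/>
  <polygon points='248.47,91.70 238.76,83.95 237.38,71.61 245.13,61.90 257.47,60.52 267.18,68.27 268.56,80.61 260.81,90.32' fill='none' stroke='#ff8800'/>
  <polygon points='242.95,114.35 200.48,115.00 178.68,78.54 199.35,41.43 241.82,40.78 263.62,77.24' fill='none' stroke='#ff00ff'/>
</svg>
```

viewBox `0 0 331.51 149.38` with mm width/height → 1 unit = 1 mm. Flip: y_m = 149.38 − y_svg.

**Shape 1** — `<polygon>` regular polygon, stroke `#ff8800` → score (S574, F1877). Machine vertices: (94.47,32.21) → (95.60,24.48) → (90.92,18.22) → (83.19,17.09) → (76.93,21.77) → (75.80,29.50) → (80.48,35.76) → (88.21,36.89) → (94.47,32.21). Closed: final G1 returns to the first vertex.

**Shape 2** — `<polygon>` regular polygon, stroke `#ff8800` → score (S574, F1877). Machine vertices: (248.47,57.68) → (238.76,65.43) → (237.38,77.77) → (245.13,87.48) → (257.47,88.86) → (267.18,81.11) → (268.56,68.77) → (260.81,59.06) → (248.47,57.68). Closed: final G1 returns to the first vertex.

**Shape 3** — `<polygon>` regular polygon, stroke `#ff00ff` → engrave (S342, F2396). Machine vertices: (242.95,35.03) → (200.48,34.38) → (178.68,70.84) → (199.35,107.95) → (241.82,108.60) → (263.62,72.14) → (242.95,35.03). Closed: final G1 returns to the first vertex.

(bCNC post)
(Date: synthetic)
G21
G90
G0 X94.47 Y32.21
M3 S574
G01 X95.60 Y24.48 F1877
G01 X90.92 Y18.22 F1877
G01 X83.19 Y17.09 F1877
G01 X76.93 Y21.77 F1877
G01 X75.80 Y29.50 F1877
G01 X80.48 Y35.76 F1877
G01 X88.21 Y36.89 F1877
G01 X94.47 Y32.21 F1877
M5
G0 X248.47 Y57.68
M3 S574
G01 X238.76 Y65.43 F1877
G01 X237.38 Y77.77 F1877
G01 X245.13 Y87.48 F1877
G01 X257.47 Y88.86 F1877
G01 X267.18 Y81.11 F1877
G01 X268.56 Y68.77 F1877
G01 X260.81 Y59.06 F1877
G01 X248.47 Y57.68 F1877
M5
G0 X242.95 Y35.03
M3 S342
G01 X200.48 Y34.38 F2396
G01 X178.68 Y70.84 F2396
G01 X199.35 Y107.95 F2396
G01 X241.82 Y108.60 F2396
G01 X263.62 Y72.14 F2396
G01 X242.95 Y35.03 F2396
M5
G0 X0.00 Y0.00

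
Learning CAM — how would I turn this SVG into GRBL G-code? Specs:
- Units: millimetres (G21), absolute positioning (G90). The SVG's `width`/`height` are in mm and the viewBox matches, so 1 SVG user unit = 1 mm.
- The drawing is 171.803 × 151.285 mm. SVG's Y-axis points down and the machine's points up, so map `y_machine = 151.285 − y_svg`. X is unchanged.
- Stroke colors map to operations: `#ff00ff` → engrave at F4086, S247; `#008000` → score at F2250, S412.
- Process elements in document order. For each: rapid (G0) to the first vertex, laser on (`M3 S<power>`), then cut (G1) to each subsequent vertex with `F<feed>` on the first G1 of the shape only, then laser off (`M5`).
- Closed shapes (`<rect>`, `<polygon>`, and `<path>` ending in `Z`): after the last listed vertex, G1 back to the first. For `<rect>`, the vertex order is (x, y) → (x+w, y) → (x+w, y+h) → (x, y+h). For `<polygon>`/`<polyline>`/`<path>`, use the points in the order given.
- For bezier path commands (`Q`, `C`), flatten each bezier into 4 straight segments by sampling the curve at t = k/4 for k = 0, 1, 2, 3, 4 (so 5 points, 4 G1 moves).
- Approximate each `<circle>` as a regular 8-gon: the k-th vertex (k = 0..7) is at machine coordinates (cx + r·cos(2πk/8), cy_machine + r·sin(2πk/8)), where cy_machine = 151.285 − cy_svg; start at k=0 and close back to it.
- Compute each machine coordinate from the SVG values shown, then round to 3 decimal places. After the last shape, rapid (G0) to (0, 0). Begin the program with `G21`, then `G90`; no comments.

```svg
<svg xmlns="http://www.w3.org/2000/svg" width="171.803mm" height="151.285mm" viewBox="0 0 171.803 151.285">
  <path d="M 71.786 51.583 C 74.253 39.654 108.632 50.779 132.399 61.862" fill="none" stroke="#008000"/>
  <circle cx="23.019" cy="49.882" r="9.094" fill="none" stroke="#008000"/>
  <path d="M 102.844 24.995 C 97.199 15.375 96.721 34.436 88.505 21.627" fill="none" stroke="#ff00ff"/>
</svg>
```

viewBox `0 0 171.803 151.285` with mm width/height → 1 unit = 1 mm. Flip: y_m = 151.285 − y_svg.

**Shape 1** — `<path>` cubic bezier, stroke `#008000` → score (S412, F2250). Control points (SVG): P0=(71.786,51.583), P1=(74.253,39.654), P2=(108.632,50.779), P3=(132.399,61.862); sampled at t=k/4. Machine vertices: (71.786,99.702) → (78.955,104.687) → (94.105,103.192) → (113.248,97.382) → (132.399,89.423). Open path.

**Shape 2** — `<circle>` circle, stroke `#008000` → score (S412, F2250). Machine vertices: (32.113,101.403) → (29.449,107.833) → (23.019,110.497) → (16.589,107.833) → (13.925,101.403) → (16.589,94.973) → (23.019,92.309) → (29.449,94.973) → (32.113,101.403). Closed: final G1 returns to the first vertex.

**Shape 3** — `<path>` cubic bezier, stroke `#ff00ff` → engrave (S247, F4086). Control points (SVG): P0=(102.844,24.995), P1=(97.199,15.375), P2=(96.721,34.436), P3=(88.505,21.627); sampled at t=k/4. Machine vertices: (102.844,126.290) → (99.377,129.073) → (96.639,126.778) → (93.418,125.081) → (88.505,129.658). Open path.

G21
G90
G0 X71.786 Y99.702
M3 S412
G1 X78.955 Y104.687 F2250
G1 X94.105 Y103.192
G1 X113.248 Y97.382
G1 X132.399 Y89.423
M5
G0 X32.113 Y101.403
M3 S412
G1 X29.449 Y107.833 F2250
G1 X23.019 Y110.497
G1 X16.589 Y107.833
G1 X13.925 Y101.403
G1 X16.589 Y94.973
G1 X23.019 Y92.309
G1 X29.449 Y94.973
G1 X32.113 Y101.403
M5
G0 X102.844 Y126.290
M3 S247
G1 X99.377 Y129.073 F4086
G1 X96.639 Y126.778
G1 X93.418 Y125.081
G1 X88.505 Y129.658
M5
G0 X0.000 Y0.000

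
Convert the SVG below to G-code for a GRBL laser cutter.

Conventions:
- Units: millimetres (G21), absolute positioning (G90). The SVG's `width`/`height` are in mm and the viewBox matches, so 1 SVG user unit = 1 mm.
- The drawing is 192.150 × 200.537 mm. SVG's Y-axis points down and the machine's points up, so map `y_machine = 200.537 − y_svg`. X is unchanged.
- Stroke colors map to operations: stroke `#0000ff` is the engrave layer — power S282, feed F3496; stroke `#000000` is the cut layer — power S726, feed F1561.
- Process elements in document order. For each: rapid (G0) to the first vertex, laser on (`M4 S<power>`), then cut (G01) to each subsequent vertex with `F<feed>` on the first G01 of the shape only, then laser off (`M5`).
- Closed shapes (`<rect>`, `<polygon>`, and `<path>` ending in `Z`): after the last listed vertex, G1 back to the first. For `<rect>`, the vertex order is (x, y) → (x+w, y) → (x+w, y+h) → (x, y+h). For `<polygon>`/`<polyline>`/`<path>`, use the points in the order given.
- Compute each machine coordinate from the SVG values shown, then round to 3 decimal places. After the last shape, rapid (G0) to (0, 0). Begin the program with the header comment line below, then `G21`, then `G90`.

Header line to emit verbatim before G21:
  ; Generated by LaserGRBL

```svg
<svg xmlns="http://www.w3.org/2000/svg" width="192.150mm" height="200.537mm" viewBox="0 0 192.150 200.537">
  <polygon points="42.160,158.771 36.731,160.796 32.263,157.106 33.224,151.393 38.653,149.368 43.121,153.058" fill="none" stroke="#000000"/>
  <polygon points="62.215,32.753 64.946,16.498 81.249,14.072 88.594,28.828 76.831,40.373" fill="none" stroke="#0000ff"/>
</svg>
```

Since the viewBox matches the mm dimensions, user units are millimetres directly. The only transform is the Y-flip y_m = 200.537 − y_svg.

Shape 1 is a regular polygon drawn with `<polygon>`. Its stroke #000000 means cut at S726, F1561. After flipping Y the toolpath is (42.160,41.766) → (36.731,39.741) → (32.263,43.431) → (33.224,49.144) → (38.653,51.169) → (43.121,47.479) → (42.160,41.766), returning to the start.

Shape 2 is a regular polygon drawn with `<polygon>`. Its stroke #0000ff means engrave at S282, F3496. After flipping Y the toolpath is (62.215,167.784) → (64.946,184.039) → (81.249,186.465) → (88.594,171.709) → (76.831,160.164) → (62.215,167.784), returning to the start.

; Generated by LaserGRBL
G21
G90
G0 X42.160 Y41.766
M4 S726
G01 X36.731 Y39.741 F1561
G01 X32.263 Y43.431
G01 X33.224 Y49.144
G01 X38.653 Y51.169
G01 X43.121 Y47.479
G01 X42.160 Y41.766
M5
G0 X62.215 Y167.784
M4 S282
G01 X64.946 Y184.039 F3496
G01 X81.249 Y186.465
G01 X88.594 Y171.709
G01 X76.831 Y160.164
G01 X62.215 Y167.784
M5
G0 X0.000 Y0.000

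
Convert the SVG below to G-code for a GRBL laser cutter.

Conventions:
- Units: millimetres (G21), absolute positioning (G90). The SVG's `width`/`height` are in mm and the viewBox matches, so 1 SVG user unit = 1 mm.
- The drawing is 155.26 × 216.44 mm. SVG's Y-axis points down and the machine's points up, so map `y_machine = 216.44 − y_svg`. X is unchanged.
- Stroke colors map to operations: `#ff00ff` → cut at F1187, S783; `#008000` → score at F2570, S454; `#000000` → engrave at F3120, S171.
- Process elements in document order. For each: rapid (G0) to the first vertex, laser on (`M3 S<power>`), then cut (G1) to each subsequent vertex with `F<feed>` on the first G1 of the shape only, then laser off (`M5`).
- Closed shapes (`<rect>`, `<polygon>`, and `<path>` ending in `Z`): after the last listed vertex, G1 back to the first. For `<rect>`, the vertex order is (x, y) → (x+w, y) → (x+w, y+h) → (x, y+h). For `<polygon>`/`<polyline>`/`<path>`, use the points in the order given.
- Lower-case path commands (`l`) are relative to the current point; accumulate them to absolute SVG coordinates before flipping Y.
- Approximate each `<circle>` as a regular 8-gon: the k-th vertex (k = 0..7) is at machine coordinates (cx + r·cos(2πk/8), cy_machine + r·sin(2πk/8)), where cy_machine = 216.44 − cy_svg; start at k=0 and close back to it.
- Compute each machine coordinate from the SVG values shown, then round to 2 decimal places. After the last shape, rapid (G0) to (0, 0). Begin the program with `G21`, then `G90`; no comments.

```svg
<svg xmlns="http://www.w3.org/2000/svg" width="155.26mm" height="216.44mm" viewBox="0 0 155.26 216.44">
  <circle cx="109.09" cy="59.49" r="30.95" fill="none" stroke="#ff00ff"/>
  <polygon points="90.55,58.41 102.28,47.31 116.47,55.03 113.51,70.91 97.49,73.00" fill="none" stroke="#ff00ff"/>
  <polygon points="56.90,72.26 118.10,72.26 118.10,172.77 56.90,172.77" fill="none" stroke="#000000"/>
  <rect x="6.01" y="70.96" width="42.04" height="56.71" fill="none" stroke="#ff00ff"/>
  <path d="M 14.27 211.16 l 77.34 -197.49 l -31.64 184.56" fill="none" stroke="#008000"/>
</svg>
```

viewBox `0 0 155.26 216.44` with mm width/height → 1 unit = 1 mm. Flip: y_m = 216.44 − y_svg.

**Shape 1** — `<circle>` circle, stroke `#ff00ff` → cut (S783, F1187). Machine vertices: (140.04,156.95) → (130.97,178.83) → (109.09,187.90) → (87.21,178.83) → (78.14,156.95) → (87.21,135.07) → (109.09,126.00) → (130.97,135.07) → (140.04,156.95). Closed: final G1 returns to the first vertex.

**Shape 2** — `<polygon>` regular polygon, stroke `#ff00ff` → cut (S783, F1187). Machine vertices: (90.55,158.03) → (102.28,169.13) → (116.47,161.41) → (113.51,145.53) → (97.49,143.44) → (90.55,158.03). Closed: final G1 returns to the first vertex.

**Shape 3** — `<polygon>` rectangle, stroke `#000000` → engrave (S171, F3120). Machine vertices: (56.90,144.18) → (118.10,144.18) → (118.10,43.67) → (56.90,43.67) → (56.90,144.18). Closed: final G1 returns to the first vertex.

**Shape 4** — `<rect>` rectangle, stroke `#ff00ff` → cut (S783, F1187). Machine vertices: (6.01,145.48) → (48.05,145.48) → (48.05,88.77) → (6.01,88.77) → (6.01,145.48). Closed: final G1 returns to the first vertex.

**Shape 5** — `<path>` open polyline, stroke `#008000` → score (S454, F2570). Machine vertices: (14.27,5.28) → (91.61,202.77) → (59.97,18.21). Open path.

G21
G90
G0 X140.04 Y156.95
M3 S783
G1 X130.97 Y178.83 F1187
G1 X109.09 Y187.90
G1 X87.21 Y178.83
G1 X78.14 Y156.95
G1 X87.21 Y135.07
G1 X109.09 Y126.00
G1 X130.97 Y135.07
G1 X140.04 Y156.95
M5
G0 X90.55 Y158.03
M3 S783
G1 X102.28 Y169.13 F1187
G1 X116.47 Y161.41
G1 X113.51 Y145.53
G1 X97.49 Y143.44
G1 X90.55 Y158.03
M5
G0 X56.90 Y144.18
M3 S171
G1 X118.10 Y144.18 F3120
G1 X118.10 Y43.67
G1 X56.90 Y43.67
G1 X56.90 Y144.18
M5
G0 X6.01 Y145.48
M3 S783
G1 X48.05 Y145.48 F1187
G1 X48.05 Y88.77
G1 X6.01 Y88.77
G1 X6.01 Y145.48
M5
G0 X14.27 Y5.28
M3 S454
G1 X91.61 Y202.77 F2570
G1 X59.97 Y18.21
M5
G0 X0.00 Y0.00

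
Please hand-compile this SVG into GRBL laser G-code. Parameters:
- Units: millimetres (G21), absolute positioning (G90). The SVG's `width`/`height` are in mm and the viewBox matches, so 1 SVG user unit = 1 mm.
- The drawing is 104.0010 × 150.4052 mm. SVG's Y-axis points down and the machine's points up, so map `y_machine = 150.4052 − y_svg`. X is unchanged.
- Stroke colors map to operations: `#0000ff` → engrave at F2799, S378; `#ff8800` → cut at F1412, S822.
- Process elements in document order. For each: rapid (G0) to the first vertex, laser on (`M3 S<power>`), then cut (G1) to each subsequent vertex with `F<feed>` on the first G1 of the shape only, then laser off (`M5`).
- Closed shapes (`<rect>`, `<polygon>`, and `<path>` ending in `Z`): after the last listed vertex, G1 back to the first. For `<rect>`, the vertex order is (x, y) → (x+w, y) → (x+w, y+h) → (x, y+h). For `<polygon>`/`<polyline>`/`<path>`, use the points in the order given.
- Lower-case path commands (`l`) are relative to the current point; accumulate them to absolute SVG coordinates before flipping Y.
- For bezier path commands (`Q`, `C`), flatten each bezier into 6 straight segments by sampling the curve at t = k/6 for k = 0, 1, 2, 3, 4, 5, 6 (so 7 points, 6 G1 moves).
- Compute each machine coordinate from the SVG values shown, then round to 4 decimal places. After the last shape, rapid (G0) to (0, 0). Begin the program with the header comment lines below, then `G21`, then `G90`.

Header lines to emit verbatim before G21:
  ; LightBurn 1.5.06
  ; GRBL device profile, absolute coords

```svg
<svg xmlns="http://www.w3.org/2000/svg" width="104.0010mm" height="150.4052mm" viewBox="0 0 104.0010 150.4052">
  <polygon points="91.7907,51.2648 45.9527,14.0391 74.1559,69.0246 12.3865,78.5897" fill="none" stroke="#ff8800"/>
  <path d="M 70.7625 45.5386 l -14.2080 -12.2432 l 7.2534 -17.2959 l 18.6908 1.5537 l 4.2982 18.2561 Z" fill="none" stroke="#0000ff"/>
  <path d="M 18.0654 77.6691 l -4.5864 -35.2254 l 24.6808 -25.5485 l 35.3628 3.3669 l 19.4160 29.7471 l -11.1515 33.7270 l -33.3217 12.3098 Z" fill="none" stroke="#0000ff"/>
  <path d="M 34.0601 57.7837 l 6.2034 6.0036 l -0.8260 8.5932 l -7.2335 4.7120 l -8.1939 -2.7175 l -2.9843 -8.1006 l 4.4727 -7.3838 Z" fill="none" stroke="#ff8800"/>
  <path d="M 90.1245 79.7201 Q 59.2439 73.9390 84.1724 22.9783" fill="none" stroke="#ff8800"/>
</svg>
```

; LightBurn 1.5.06
; GRBL device profile, absolute coords
G21
G90
G0 X91.7907 Y99.1404
M3 S822
G1 X45.9527 Y136.3661 F1412
G1 X74.1559 Y81.3806
G1 X12.3865 Y71.8155
G1 X91.7907 Y99.1404
M5
G0 X70.7625 Y104.8666
M3 S378
G1 X56.5545 Y117.1098 F2799
G1 X63.8079 Y134.4057
G1 X82.4987 Y132.8520
G1 X86.7969 Y114.5959
G1 X70.7625 Y104.8666
M5
G0 X18.0654 Y72.7361
M3 S378
G1 X13.4790 Y107.9615 F2799
G1 X38.1598 Y133.5100
G1 X73.5226 Y130.1431
G1 X92.9386 Y100.3960
G1 X81.7871 Y66.6690
G1 X48.4654 Y54.3592
G1 X18.0654 Y72.7361
M5
G0 X34.0601 Y92.6215
M3 S822
G1 X40.2635 Y86.6179 F1412
G1 X39.4375 Y78.0247
G1 X32.2040 Y73.3127
G1 X24.0101 Y76.0302
G1 X21.0258 Y84.1308
G1 X25.4985 Y91.5146
G1 X34.0601 Y92.6215
M5
G0 X90.1245 Y70.6851
M3 S822
G1 X81.3812 Y73.8671 F1412
G1 X75.7384 Y79.5591
G1 X73.1962 Y87.7611
G1 X73.7544 Y98.4731
G1 X77.4132 Y111.6950
G1 X84.1724 Y127.4269
M5
G0 X0.0000 Y0.0000

1 u = 1 mm; y_m = 150.4052 − y.

[1] `<polygon>` closed polygon, #ff8800→cut S822 F1412: (91.7907,99.1404) → (45.9527,136.3661) → (74.1559,81.3806) → (12.3865,71.8155) → (91.7907,99.1404) (closed)

[2] `<path>` regular polygon, #0000ff→engrave S378 F2799: (70.7625,104.8666) → (56.5545,117.1098) → (63.8079,134.4057) → (82.4987,132.8520) → (86.7969,114.5959) → (70.7625,104.8666) (closed)

[3] `<path>` regular polygon, #0000ff→engrave S378 F2799: (18.0654,72.7361) → (13.4790,107.9615) → (38.1598,133.5100) → (73.5226,130.1431) → (92.9386,100.3960) → (81.7871,66.6690) → (48.4654,54.3592) → (18.0654,72.7361) (closed)

[4] `<path>` regular polygon, #ff8800→cut S822 F1412: (34.0601,92.6215) → (40.2635,86.6179) → (39.4375,78.0247) → (32.2040,73.3127) → (24.0101,76.0302) → (21.0258,84.1308) → (25.4985,91.5146) → (34.0601,92.6215) (closed)

[5] `<path>` quadratic bezier, #ff8800→cut S822 F1412: (90.1245,70.6851) → (81.3812,73.8671) → (75.7384,79.5591) → (73.1962,87.7611) → (73.7544,98.4731) → (77.4132,111.6950) → (84.1724,127.4269)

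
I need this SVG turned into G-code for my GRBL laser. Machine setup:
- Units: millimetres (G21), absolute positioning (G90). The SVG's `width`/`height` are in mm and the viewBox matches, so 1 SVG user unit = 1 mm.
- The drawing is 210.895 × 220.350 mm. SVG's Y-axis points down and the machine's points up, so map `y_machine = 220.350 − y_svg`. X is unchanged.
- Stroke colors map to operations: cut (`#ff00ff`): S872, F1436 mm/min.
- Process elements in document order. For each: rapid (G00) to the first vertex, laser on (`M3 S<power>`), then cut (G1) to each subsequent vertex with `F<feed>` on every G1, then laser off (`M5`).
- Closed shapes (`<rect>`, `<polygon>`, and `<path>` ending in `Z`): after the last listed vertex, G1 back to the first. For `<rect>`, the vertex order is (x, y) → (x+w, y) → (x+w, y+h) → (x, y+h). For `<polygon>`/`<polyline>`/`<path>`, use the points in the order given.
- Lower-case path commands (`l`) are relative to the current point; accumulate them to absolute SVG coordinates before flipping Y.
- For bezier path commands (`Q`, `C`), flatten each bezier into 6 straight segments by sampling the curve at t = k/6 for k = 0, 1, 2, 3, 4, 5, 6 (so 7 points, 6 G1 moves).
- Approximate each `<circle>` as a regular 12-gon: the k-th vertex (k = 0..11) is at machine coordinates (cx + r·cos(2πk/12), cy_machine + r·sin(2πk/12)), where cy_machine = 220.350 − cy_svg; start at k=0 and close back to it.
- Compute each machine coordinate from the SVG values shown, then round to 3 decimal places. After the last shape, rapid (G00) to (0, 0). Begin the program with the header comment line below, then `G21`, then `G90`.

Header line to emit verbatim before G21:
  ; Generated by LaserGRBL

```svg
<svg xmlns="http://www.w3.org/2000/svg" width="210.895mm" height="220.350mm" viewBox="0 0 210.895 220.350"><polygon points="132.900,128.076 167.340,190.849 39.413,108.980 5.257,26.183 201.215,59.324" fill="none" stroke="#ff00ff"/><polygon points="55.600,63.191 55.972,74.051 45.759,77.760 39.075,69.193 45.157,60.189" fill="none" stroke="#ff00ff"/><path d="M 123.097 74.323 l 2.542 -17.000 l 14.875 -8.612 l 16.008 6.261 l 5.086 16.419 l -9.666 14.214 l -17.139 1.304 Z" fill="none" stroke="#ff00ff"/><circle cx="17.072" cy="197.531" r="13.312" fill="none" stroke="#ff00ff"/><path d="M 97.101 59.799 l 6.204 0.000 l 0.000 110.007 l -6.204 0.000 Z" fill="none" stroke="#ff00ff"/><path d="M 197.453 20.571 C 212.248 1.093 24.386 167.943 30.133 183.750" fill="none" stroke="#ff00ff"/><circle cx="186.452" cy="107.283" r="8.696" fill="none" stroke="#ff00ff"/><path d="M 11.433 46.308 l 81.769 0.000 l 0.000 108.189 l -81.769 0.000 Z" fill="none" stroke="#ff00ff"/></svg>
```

Since the viewBox matches the mm dimensions, user units are millimetres directly. The only transform is the Y-flip y_m = 220.350 − y_svg.

Shape 1 is a closed polygon drawn with `<polygon>`. Its stroke #ff00ff means cut at S872, F1436. After flipping Y the toolpath is (132.900,92.274) → (167.340,29.501) → (39.413,111.370) → (5.257,194.167) → (201.215,161.026) → (132.900,92.274), returning to the start.

Shape 2 is a regular polygon drawn with `<polygon>`. Its stroke #ff00ff means cut at S872, F1436. After flipping Y the toolpath is (55.600,157.159) → (55.972,146.299) → (45.759,142.590) → (39.075,151.157) → (45.157,160.161) → (55.600,157.159), returning to the start.

Shape 3 is a regular polygon drawn with `<path>`. Its stroke #ff00ff means cut at S872, F1436. After flipping Y the toolpath is (123.097,146.027) → (125.639,163.027) → (140.514,171.639) → (156.522,165.378) → (161.608,148.959) → (151.942,134.745) → (134.803,133.441) → (123.097,146.027), returning to the start.

Shape 4 is a circle drawn with `<circle>`. Its stroke #ff00ff means cut at S872, F1436. After flipping Y the toolpath is (30.384,22.819) → (28.601,29.475) → (23.728,34.348) → (17.072,36.131) → (10.416,34.348) → (5.543,29.475) → (3.760,22.819) → (5.543,16.163) → (10.416,11.290) → (17.072,9.507) → (23.728,11.290) → (28.601,16.163) → (30.384,22.819), returning to the start.

Shape 5 is a rectangle drawn with `<path>`. Its stroke #ff00ff means cut at S872, F1436. After flipping Y the toolpath is (97.101,160.551) → (103.305,160.551) → (103.305,50.544) → (97.101,50.544) → (97.101,160.551), returning to the start.

Shape 6 is a cubic bezier drawn with `<path>`. Its stroke #ff00ff means cut at S872, F1436. After flipping Y the toolpath is (197.453,199.779) → (189.797,195.553) → (159.372,169.643) → (117.186,131.421) → (74.246,90.259) → (41.559,55.529) → (30.133,36.600).

Shape 7 is a circle drawn with `<circle>`. Its stroke #ff00ff means cut at S872, F1436. After flipping Y the toolpath is (195.148,113.067) → (193.983,117.415) → (190.800,120.598) → (186.452,121.763) → (182.104,120.598) → (178.921,117.415) → (177.756,113.067) → (178.921,108.719) → (182.104,105.536) → (186.452,104.371) → (190.800,105.536) → (193.983,108.719) → (195.148,113.067), returning to the start.

Shape 8 is a rectangle drawn with `<path>`. Its stroke #ff00ff means cut at S872, F1436. After flipping Y the toolpath is (11.433,174.042) → (93.202,174.042) → (93.202,65.853) → (11.433,65.853) → (11.433,174.042), returning to the start.

; Generated by LaserGRBL
G21
G90
G00 X132.900 Y92.274
M3 S872
G1 X167.340 Y29.501 F1436
G1 X39.413 Y111.370 F1436
G1 X5.257 Y194.167 F1436
G1 X201.215 Y161.026 F1436
G1 X132.900 Y92.274 F1436
M5
G00 X55.600 Y157.159
M3 S872
G1 X55.972 Y146.299 F1436
G1 X45.759 Y142.590 F1436
G1 X39.075 Y151.157 F1436
G1 X45.157 Y160.161 F1436
G1 X55.600 Y157.159 F1436
M5
G00 X123.097 Y146.027
M3 S872
G1 X125.639 Y163.027 F1436
G1 X140.514 Y171.639 F1436
G1 X156.522 Y165.378 F1436
G1 X161.608 Y148.959 F1436
G1 X151.942 Y134.745 F1436
G1 X134.803 Y133.441 F1436
G1 X123.097 Y146.027 F1436
M5
G00 X30.384 Y22.819
M3 S872
G1 X28.601 Y29.475 F1436
G1 X23.728 Y34.348 F1436
G1 X17.072 Y36.131 F1436
G1 X10.416 Y34.348 F1436
G1 X5.543 Y29.475 F1436
G1 X3.760 Y22.819 F1436
G1 X5.543 Y16.163 F1436
G1 X10.416 Y11.290 F1436
G1 X17.072 Y9.507 F1436
G1 X23.728 Y11.290 F1436
G1 X28.601 Y16.163 F1436
G1 X30.384 Y22.819 F1436
M5
G00 X97.101 Y160.551
M3 S872
G1 X103.305 Y160.551 F1436
G1 X103.305 Y50.544 F1436
G1 X97.101 Y50.544 F1436
G1 X97.101 Y160.551 F1436
M5
G00 X197.453 Y199.779
M3 S872
G1 X189.797 Y195.553 F1436
G1 X159.372 Y169.643 F1436
G1 X117.186 Y131.421 F1436
G1 X74.246 Y90.259 F1436
G1 X41.559 Y55.529 F1436
G1 X30.133 Y36.600 F1436
M5
G00 X195.148 Y113.067
M3 S872
G1 X193.983 Y117.415 F1436
G1 X190.800 Y120.598 F1436
G1 X186.452 Y121.763 F1436
G1 X182.104 Y120.598 F1436
G1 X178.921 Y117.415 F1436
G1 X177.756 Y113.067 F1436
G1 X178.921 Y108.719 F1436
G1 X182.104 Y105.536 F1436
G1 X186.452 Y104.371 F1436
G1 X190.800 Y105.536 F1436
G1 X193.983 Y108.719 F1436
G1 X195.148 Y113.067 F1436
M5
G00 X11.433 Y174.042
M3 S872
G1 X93.202 Y174.042 F1436
G1 X93.202 Y65.853 F1436
G1 X11.433 Y65.853 F1436
G1 X11.433 Y174.042 F1436
M5
G00 X0.000 Y0.000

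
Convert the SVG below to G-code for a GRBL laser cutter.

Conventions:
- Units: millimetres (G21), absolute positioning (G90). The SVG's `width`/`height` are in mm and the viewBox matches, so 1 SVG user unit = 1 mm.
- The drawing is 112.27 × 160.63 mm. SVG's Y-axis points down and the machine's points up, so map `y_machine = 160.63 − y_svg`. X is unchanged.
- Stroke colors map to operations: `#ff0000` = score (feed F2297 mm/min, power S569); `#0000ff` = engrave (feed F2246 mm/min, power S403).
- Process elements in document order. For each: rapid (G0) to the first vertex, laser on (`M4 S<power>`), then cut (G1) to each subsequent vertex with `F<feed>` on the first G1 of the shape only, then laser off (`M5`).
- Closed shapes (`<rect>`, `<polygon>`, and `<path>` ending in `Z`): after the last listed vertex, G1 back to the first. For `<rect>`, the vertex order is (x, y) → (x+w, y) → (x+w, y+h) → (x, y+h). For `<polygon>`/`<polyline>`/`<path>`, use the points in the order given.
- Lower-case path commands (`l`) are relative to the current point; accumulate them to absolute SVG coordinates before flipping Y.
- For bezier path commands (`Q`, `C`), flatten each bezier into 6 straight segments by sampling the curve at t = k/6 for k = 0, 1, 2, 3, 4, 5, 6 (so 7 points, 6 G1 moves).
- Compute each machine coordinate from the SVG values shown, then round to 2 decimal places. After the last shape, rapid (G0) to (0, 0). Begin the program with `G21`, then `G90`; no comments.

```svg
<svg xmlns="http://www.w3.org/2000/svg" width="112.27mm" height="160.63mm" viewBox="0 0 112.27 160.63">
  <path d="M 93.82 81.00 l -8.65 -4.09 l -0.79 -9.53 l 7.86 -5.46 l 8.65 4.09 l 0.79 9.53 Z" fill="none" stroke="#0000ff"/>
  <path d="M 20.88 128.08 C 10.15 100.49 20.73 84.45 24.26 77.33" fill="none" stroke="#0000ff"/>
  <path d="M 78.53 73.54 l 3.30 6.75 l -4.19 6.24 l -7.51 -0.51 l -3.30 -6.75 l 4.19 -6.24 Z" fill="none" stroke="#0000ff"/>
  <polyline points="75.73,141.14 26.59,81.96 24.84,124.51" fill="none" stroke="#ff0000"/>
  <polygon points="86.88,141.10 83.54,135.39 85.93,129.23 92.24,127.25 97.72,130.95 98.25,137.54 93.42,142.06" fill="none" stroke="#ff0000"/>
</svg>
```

Since the viewBox matches the mm dimensions, user units are millimetres directly. The only transform is the Y-flip y_m = 160.63 − y_svg.

Shape 1 is a regular polygon drawn with `<path>`. Its stroke #0000ff means engrave at S403, F2246. After flipping Y the toolpath is (93.82,79.63) → (85.17,83.72) → (84.38,93.25) → (92.24,98.71) → (100.89,94.62) → (101.68,85.09) → (93.82,79.63), returning to the start.

Shape 2 is a cubic bezier drawn with `<path>`. Its stroke #0000ff means engrave at S403, F2246. After flipping Y the toolpath is (20.88,32.55) → (17.16,45.39) → (16.20,56.39) → (17.22,65.60) → (19.43,73.11) → (22.04,78.98) → (24.26,83.30).

Shape 3 is a regular polygon drawn with `<path>`. Its stroke #0000ff means engrave at S403, F2246. After flipping Y the toolpath is (78.53,87.09) → (81.83,80.34) → (77.64,74.10) → (70.13,74.61) → (66.83,81.36) → (71.02,87.60) → (78.53,87.09), returning to the start.

Shape 4 is a open polyline drawn with `<polyline>`. Its stroke #ff0000 means score at S569, F2297. After flipping Y the toolpath is (75.73,19.49) → (26.59,78.67) → (24.84,36.12).

Shape 5 is a regular polygon drawn with `<polygon>`. Its stroke #ff0000 means score at S569, F2297. After flipping Y the toolpath is (86.88,19.53) → (83.54,25.24) → (85.93,31.40) → (92.24,33.38) → (97.72,29.68) → (98.25,23.09) → (93.42,18.57) → (86.88,19.53), returning to the start.

G21
G90
G0 X93.82 Y79.63
M4 S403
G1 X85.17 Y83.72 F2246
G1 X84.38 Y93.25
G1 X92.24 Y98.71
G1 X100.89 Y94.62
G1 X101.68 Y85.09
G1 X93.82 Y79.63
M5
G0 X20.88 Y32.55
M4 S403
G1 X17.16 Y45.39 F2246
G1 X16.20 Y56.39
G1 X17.22 Y65.60
G1 X19.43 Y73.11
G1 X22.04 Y78.98
G1 X24.26 Y83.30
M5
G0 X78.53 Y87.09
M4 S403
G1 X81.83 Y80.34 F2246
G1 X77.64 Y74.10
G1 X70.13 Y74.61
G1 X66.83 Y81.36
G1 X71.02 Y87.60
G1 X78.53 Y87.09
M5
G0 X75.73 Y19.49
M4 S569
G1 X26.59 Y78.67 F2297
G1 X24.84 Y36.12
M5
G0 X86.88 Y19.53
M4 S569
G1 X83.54 Y25.24 F2297
G1 X85.93 Y31.40
G1 X92.24 Y33.38
G1 X97.72 Y29.68
G1 X98.25 Y23.09
G1 X93.42 Y18.57
G1 X86.88 Y19.53
M5
G0 X0.00 Y0.00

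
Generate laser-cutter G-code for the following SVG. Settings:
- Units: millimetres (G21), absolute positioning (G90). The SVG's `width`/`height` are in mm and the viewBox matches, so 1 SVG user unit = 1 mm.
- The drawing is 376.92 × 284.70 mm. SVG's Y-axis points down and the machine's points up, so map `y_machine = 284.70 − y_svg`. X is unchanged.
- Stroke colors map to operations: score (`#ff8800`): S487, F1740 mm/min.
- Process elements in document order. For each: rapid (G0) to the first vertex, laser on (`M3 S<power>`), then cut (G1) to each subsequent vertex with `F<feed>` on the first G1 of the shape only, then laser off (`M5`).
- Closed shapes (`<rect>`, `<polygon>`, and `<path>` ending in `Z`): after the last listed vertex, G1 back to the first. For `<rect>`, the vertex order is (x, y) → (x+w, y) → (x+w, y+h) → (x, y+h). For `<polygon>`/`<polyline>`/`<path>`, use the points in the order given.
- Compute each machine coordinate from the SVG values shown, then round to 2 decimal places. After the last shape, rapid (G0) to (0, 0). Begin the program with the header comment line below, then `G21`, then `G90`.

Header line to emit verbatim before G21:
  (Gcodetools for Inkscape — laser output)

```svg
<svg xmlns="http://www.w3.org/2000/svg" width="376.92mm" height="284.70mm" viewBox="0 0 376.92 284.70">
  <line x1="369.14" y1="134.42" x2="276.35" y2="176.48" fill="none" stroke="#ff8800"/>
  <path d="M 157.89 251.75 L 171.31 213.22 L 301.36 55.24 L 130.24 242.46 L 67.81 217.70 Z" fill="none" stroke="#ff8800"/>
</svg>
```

(Gcodetools for Inkscape — laser output)
G21
G90
G0 X369.14 Y150.28
M3 S487
G1 X276.35 Y108.22 F1740
M5
G0 X157.89 Y32.95
M3 S487
G1 X171.31 Y71.48 F1740
G1 X301.36 Y229.46
G1 X130.24 Y42.24
G1 X67.81 Y67.00
G1 X157.89 Y32.95
M5
G0 X0.00 Y0.00

viewBox `0 0 376.92 284.70` with mm width/height → 1 unit = 1 mm. Flip: y_m = 284.70 − y_svg.

**Shape 1** — `<line>` line segment, stroke `#ff8800` → score (S487, F1740). Machine vertices: (369.14,150.28) → (276.35,108.22). Open path.

**Shape 2** — `<path>` closed polygon, stroke `#ff8800` → score (S487, F1740). Machine vertices: (157.89,32.95) → (171.31,71.48) → (301.36,229.46) → (130.24,42.24) → (67.81,67.00) → (157.89,32.95). Closed: final G1 returns to the first vertex.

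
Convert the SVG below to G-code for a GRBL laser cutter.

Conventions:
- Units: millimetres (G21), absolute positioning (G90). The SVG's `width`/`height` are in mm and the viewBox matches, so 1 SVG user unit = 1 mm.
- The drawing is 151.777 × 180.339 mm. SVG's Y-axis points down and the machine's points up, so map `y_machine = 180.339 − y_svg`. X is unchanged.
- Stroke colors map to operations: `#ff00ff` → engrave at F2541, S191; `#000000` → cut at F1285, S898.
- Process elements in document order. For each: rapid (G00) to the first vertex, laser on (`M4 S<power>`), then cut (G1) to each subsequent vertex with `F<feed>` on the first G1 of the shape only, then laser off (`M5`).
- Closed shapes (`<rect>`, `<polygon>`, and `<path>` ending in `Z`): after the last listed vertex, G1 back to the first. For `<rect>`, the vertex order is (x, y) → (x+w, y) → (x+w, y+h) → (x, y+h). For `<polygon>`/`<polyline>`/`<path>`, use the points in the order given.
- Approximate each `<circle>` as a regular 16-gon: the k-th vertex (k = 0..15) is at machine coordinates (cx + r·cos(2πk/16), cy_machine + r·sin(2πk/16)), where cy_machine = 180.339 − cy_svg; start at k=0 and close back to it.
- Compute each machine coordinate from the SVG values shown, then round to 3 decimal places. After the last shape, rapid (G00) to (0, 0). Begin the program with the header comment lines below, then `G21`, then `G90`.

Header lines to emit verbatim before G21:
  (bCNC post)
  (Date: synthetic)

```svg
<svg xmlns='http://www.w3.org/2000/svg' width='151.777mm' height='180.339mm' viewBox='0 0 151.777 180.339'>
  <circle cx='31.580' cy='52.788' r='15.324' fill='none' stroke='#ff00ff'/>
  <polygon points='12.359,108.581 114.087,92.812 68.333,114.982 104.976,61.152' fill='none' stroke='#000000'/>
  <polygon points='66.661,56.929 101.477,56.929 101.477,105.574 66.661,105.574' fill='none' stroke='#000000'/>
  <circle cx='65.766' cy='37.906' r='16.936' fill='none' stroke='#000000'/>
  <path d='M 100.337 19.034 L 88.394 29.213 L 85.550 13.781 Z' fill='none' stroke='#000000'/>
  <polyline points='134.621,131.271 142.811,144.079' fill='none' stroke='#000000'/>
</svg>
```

viewBox `0 0 151.777 180.339` with mm width/height → 1 unit = 1 mm. Flip: y_m = 180.339 − y_svg.

**Shape 1** — `<circle>` circle, stroke `#ff00ff` → engrave (S191, F2541). Machine vertices: (46.904,127.551) → (45.738,133.415) → (42.416,138.387) → (37.444,141.709) → (31.580,142.875) → (25.716,141.709) → (20.744,138.387) → (17.422,133.415) → (16.256,127.551) → (17.422,121.687) → (20.744,116.715) → (25.716,113.393) → (31.580,112.227) → (37.444,113.393) → (42.416,116.715) → (45.738,121.687) → (46.904,127.551). Closed: final G1 returns to the first vertex.

**Shape 2** — `<polygon>` closed polygon, stroke `#000000` → cut (S898, F1285). Machine vertices: (12.359,71.758) → (114.087,87.527) → (68.333,65.357) → (104.976,119.187) → (12.359,71.758). Closed: final G1 returns to the first vertex.

**Shape 3** — `<polygon>` rectangle, stroke `#000000` → cut (S898, F1285). Machine vertices: (66.661,123.410) → (101.477,123.410) → (101.477,74.765) → (66.661,74.765) → (66.661,123.410). Closed: final G1 returns to the first vertex.

**Shape 4** — `<circle>` circle, stroke `#000000` → cut (S898, F1285). Machine vertices: (82.702,142.433) → (81.413,148.914) → (77.742,154.409) → (72.247,158.080) → (65.766,159.369) → (59.285,158.080) → (53.790,154.409) → (50.119,148.914) → (48.830,142.433) → (50.119,135.952) → (53.790,130.457) → (59.285,126.786) → (65.766,125.497) → (72.247,126.786) → (77.742,130.457) → (81.413,135.952) → (82.702,142.433). Closed: final G1 returns to the first vertex.

**Shape 5** — `<path>` regular polygon, stroke `#000000` → cut (S898, F1285). Machine vertices: (100.337,161.305) → (88.394,151.126) → (85.550,166.558) → (100.337,161.305). Closed: final G1 returns to the first vertex.

**Shape 6** — `<polyline>` line segment, stroke `#000000` → cut (S898, F1285). Machine vertices: (134.621,49.068) → (142.811,36.260). Open path.

(bCNC post)
(Date: synthetic)
G21
G90
G00 X46.904 Y127.551
M4 S191
G1 X45.738 Y133.415 F2541
G1 X42.416 Y138.387
G1 X37.444 Y141.709
G1 X31.580 Y142.875
G1 X25.716 Y141.709
G1 X20.744 Y138.387
G1 X17.422 Y133.415
G1 X16.256 Y127.551
G1 X17.422 Y121.687
G1 X20.744 Y116.715
G1 X25.716 Y113.393
G1 X31.580 Y112.227
G1 X37.444 Y113.393
G1 X42.416 Y116.715
G1 X45.738 Y121.687
G1 X46.904 Y127.551
M5
G00 X12.359 Y71.758
M4 S898
G1 X114.087 Y87.527 F1285
G1 X68.333 Y65.357
G1 X104.976 Y119.187
G1 X12.359 Y71.758
M5
G00 X66.661 Y123.410
M4 S898
G1 X101.477 Y123.410 F1285
G1 X101.477 Y74.765
G1 X66.661 Y74.765
G1 X66.661 Y123.410
M5
G00 X82.702 Y142.433
M4 S898
G1 X81.413 Y148.914 F1285
G1 X77.742 Y154.409
G1 X72.247 Y158.080
G1 X65.766 Y159.369
G1 X59.285 Y158.080
G1 X53.790 Y154.409
G1 X50.119 Y148.914
G1 X48.830 Y142.433
G1 X50.119 Y135.952
G1 X53.790 Y130.457
G1 X59.285 Y126.786
G1 X65.766 Y125.497
G1 X72.247 Y126.786
G1 X77.742 Y130.457
G1 X81.413 Y135.952
G1 X82.702 Y142.433
M5
G00 X100.337 Y161.305
M4 S898
G1 X88.394 Y151.126 F1285
G1 X85.550 Y166.558
G1 X100.337 Y161.305
M5
G00 X134.621 Y49.068
M4 S898
G1 X142.811 Y36.260 F1285
M5
G00 X0.000 Y0.000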